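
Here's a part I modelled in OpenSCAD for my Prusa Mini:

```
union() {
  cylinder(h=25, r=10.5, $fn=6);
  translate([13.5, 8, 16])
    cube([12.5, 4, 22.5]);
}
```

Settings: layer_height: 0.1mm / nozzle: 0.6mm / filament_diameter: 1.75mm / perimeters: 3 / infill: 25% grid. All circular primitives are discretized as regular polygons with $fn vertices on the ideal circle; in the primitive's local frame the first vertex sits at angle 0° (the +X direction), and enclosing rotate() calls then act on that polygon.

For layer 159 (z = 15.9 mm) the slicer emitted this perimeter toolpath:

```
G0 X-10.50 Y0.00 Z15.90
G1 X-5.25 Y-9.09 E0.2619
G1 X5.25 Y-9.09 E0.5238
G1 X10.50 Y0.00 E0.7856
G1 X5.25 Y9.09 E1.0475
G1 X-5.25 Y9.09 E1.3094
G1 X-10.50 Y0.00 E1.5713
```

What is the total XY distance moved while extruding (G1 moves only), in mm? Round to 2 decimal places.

62.99 mm

Sum the Euclidean lengths of each G1 segment: total = 62.99 mm.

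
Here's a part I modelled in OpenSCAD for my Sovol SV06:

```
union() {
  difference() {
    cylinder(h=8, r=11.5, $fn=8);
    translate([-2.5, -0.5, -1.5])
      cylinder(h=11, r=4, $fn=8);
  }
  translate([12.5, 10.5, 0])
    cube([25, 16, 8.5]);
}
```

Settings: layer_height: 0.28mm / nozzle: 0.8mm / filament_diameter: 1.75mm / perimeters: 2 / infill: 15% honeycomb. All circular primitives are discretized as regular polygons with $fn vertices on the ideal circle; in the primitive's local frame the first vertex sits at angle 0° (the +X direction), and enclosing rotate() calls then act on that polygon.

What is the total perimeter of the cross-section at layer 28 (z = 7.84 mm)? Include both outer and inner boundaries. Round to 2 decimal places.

At z = 7.84 mm: the cylinder: section is a regular 8-gon, circumradius r=11.5 (perimeter = 2·8·11.500·sin(180°/8) = 70.41 mm); the r=4 cylinder at (-2.5, -0.5) contributes a regular 8-gon of circumradius 4 (perimeter = 2·8·4.000·sin(180°/8) = 24.49 mm); Taking the first minus the rest: starting from the r=11.5 cylinder, the r=4 cylinder at (-2.5, -0.5) lies wholly inside it (removes its full 45.25 mm² and its 24.49 mm outline becomes a hole wall) — boundary (outer + 1 inner loop) = 94.91 mm; the cube at (12.5, 10.5) is present — its section is the full 25×16 rectangle (perimeter 82.00 mm); Taking the union: the 2 present regions are separate (no shared area or edge), so areas and boundary lengths simply add and each stays a separate island — boundary (outer + 1 inner loop) = 176.91 mm. Overall, the cross-section has 2 separate islands and 1 hole. Total boundary length (outer + inner) = 176.91 mm.

176.91 mm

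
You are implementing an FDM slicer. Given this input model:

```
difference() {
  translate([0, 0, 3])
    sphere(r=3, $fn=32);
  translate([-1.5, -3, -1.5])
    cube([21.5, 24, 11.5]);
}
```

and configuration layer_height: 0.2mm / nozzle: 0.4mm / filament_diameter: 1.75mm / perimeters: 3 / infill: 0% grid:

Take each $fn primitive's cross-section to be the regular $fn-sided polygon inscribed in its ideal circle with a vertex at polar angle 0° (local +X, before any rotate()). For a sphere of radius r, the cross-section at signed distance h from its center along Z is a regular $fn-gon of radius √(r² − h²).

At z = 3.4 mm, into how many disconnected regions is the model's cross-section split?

1

At z = 3.4 mm: the r=3 sphere contributes a regular 32-gon of circumradius √(3²−0.4²) = 2.973; the 21.5×24 cube at (-1.5, -3) contributes its full rectangle; After the difference (first − rest): starting from the r=3 sphere, the 21.5×24 cube at (-1.5, -3) partially overlaps it — only the 22.29 mm² overlap (of its 516.00 mm²) is removed, clipping the outline — 1 connected region. The result has 1 disconnected region.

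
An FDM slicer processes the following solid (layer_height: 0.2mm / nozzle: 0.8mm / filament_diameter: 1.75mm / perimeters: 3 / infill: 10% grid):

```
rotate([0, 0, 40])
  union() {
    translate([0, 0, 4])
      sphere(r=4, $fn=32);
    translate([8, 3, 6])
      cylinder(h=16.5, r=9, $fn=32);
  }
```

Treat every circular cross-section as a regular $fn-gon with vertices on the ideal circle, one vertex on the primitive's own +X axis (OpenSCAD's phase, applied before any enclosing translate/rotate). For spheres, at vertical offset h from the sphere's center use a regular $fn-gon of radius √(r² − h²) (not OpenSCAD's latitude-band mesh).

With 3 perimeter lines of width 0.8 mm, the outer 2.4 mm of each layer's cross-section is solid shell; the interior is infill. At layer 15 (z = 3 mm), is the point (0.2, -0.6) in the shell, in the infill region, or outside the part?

infill

At z = 3 mm: the sphere: section is a regular 32-gon, circumradius = √(r²−h²) = √(4²−1²) = 3.873; the cylinder at (8, 3) is absent (z outside [6, 22.5]); Merging all regions: only the r=4 sphere is present, so the union is just that shape — 1 connected region; (rotated 40° about Z; rotation is an isometry so areas/perimeters/island counts are preserved). Overall, the cross-section is a single solid region. Undo the 40° rotation: the query point maps to (-0.232, -0.588) in the un-rotated model frame. The nearest boundary edge runs (-1.48, -3.58)→(-0.76, -3.80); distance from the point to it = 3.22 mm. The point is inside the cross-section and 3.22 mm from the nearest boundary — more than the 2.4 mm shell width (3 × 0.8), so it's in the infill interior.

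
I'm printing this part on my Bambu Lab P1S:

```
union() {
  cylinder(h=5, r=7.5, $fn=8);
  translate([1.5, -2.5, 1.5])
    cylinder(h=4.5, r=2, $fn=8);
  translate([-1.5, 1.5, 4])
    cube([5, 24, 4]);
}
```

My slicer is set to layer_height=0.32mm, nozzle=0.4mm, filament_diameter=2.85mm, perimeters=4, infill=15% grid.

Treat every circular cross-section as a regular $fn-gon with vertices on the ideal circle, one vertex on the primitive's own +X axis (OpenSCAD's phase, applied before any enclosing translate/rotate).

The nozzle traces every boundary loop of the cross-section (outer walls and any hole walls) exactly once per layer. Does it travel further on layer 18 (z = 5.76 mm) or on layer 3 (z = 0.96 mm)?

layer 18 (z = 5.76 mm)

Layer 18 (z = 5.76): the cylinder is not intersected at this z (z outside [0, 5]); the cylinder at (1.5, -2.5): section is a regular 8-gon, circumradius r=2 (perimeter = 2·8·2.000·sin(180°/8) = 12.25 mm); the cube at (-1.5, 1.5) is present — its section is the full 5×24 rectangle (perimeter 58.00 mm); Combining (union): the 2 present regions are separate (no shared area or edge), so areas and boundary lengths simply add and each stays a separate island — boundary = 70.25 mm. So its perimeter = 70.25 mm. Layer 3 (z = 0.96): the cylinder: section is a regular 8-gon, circumradius r=7.5 (perimeter = 2·8·7.500·sin(180°/8) = 45.92 mm); the cylinder at (1.5, -2.5) is absent (z outside [1.5, 6]); the cube at (-1.5, 1.5) is absent (z outside [4, 8]); Merging all regions: only the r=7.5 cylinder is present, so the union is just that shape — boundary = 45.92 mm. So its perimeter = 45.92 mm. Layer 18 is larger (70.25 vs 45.92 mm).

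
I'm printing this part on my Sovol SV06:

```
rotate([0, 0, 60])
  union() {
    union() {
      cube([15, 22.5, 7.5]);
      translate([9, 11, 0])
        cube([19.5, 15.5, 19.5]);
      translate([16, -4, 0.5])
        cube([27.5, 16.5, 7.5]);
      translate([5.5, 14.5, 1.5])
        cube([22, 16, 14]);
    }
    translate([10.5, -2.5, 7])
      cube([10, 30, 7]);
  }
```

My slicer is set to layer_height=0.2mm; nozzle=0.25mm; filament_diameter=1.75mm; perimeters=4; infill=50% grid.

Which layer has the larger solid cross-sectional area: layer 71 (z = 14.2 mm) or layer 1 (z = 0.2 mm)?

Layer 71 (z = 14.2): the cube does not reach this height (z outside [0, 7.5]); the 19.5×15.5 cube at (9, 11) contributes its full rectangle (area 302.25 mm²); the cube at (16, -4) is absent (z outside [0.5, 8]); the cube at (5.5, 14.5) is present — its section is the full 22×16 rectangle (area 352.00 mm²); Combining (union): the regions partially overlap — summed areas 654.25 mm² minus the doubly-counted overlap 222.00 mm² gives 432.25 mm² — area = 432.25 mm²; the cube at (10.5, -2.5) does not reach this height (z outside [7, 14]); Combining (union): only the result so far is present, so the union is just that shape — area = 432.25 mm²; (rotated 60° about Z; rotation is an isometry so areas/perimeters/island counts are preserved). So its area = 432.25 mm². Layer 1 (z = 0.2): the 15×22.5 cube contributes its full rectangle (area 337.50 mm²); the cube at (9, 11) is present — its section is the full 19.5×15.5 rectangle (area 302.25 mm²); the cube at (16, -4) is not intersected at this z (z outside [0.5, 8]); the cube at (5.5, 14.5) does not reach this height (z outside [1.5, 15.5]); Taking the union: the regions partially overlap — summed areas 639.75 mm² minus the doubly-counted overlap 69.00 mm² gives 570.75 mm² — area = 570.75 mm²; the cube at (10.5, -2.5) is absent (z outside [7, 14]); Merging all regions: only the result so far is present, so the union is just that shape — area = 570.75 mm²; (whole slice rotated 60° about Z — lengths, areas and connectivity unchanged). So its area = 570.75 mm². Layer 1 is larger (570.75 vs 432.25 mm²).

layer 1 (z = 0.2 mm)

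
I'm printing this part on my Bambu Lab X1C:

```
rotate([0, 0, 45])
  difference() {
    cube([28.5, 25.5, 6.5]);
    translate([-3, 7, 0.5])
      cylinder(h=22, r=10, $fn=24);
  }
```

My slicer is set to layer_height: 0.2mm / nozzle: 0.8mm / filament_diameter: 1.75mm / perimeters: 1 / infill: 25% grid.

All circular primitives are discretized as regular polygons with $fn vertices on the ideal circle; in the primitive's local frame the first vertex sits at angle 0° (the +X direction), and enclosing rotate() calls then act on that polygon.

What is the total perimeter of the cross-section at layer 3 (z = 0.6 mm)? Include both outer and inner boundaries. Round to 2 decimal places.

107.73 mm

At z = 0.6 mm: the cube (footprint 28.5×25.5) is included at this height (perimeter 108.00 mm); the r=10 cylinder at (-3, 7) gives a regular 24-gon of circumradius 10 (constant along its height) (perimeter = 2·24·10.000·sin(180°/24) = 62.65 mm); Subtracting the remaining from the first: starting from the 28.5×25.5 cube, the r=10 cylinder at (-3, 7) partially overlaps it — only the 90.58 mm² overlap (of its 310.58 mm²) is removed, clipping the outline — boundary = 107.73 mm; (whole slice rotated 45° about Z — lengths, areas and connectivity unchanged). Overall, the cross-section is a single solid region. Total boundary length (outer) = 107.73 mm.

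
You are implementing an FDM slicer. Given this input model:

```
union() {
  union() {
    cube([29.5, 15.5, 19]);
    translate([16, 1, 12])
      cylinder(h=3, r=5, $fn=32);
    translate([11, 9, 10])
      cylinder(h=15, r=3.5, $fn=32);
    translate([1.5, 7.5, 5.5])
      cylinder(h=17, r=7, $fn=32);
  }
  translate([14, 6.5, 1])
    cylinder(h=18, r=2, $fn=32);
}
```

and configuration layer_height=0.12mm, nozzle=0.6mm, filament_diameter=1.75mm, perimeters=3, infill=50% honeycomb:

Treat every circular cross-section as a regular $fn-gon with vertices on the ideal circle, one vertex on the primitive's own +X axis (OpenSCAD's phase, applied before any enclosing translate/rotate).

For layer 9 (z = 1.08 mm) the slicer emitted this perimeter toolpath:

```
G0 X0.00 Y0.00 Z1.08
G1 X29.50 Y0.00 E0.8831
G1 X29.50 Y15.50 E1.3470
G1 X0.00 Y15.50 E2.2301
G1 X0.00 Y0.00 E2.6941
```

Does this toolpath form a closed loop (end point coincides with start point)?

yes

Start point (G0): (0.00, 0.00). End point (last G1): the path returns to the start — closed.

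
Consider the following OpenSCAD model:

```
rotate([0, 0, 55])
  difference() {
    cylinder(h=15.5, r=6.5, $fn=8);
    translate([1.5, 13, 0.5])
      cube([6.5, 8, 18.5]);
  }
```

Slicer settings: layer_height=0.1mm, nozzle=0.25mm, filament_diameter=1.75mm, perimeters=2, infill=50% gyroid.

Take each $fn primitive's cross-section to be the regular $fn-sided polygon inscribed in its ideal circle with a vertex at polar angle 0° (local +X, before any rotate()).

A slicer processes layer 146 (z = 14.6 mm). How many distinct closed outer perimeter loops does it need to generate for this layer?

At z = 14.6 mm: the cylinder: section is a regular 8-gon, circumradius r=6.5; the 6.5×8 cube at (1.5, 13) contributes its full rectangle; Taking the first minus the rest: starting from the r=6.5 cylinder, the 6.5×8 cube at (1.5, 13) misses the remaining region (no effect) — 1 connected region; (rotated 55° about Z; rotation is an isometry so areas/perimeters/island counts are preserved). The result has 1 disconnected region.

1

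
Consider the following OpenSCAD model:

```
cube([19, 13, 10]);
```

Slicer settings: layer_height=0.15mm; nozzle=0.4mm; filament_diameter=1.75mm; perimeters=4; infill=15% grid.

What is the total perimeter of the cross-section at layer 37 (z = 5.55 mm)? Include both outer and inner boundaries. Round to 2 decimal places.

64.00 mm

At z = 5.55 mm: the cube is present — its section is the full 19×13 rectangle (perimeter 64.00 mm). Overall, the cross-section is a single solid region. Total boundary length (outer) = 64.00 mm.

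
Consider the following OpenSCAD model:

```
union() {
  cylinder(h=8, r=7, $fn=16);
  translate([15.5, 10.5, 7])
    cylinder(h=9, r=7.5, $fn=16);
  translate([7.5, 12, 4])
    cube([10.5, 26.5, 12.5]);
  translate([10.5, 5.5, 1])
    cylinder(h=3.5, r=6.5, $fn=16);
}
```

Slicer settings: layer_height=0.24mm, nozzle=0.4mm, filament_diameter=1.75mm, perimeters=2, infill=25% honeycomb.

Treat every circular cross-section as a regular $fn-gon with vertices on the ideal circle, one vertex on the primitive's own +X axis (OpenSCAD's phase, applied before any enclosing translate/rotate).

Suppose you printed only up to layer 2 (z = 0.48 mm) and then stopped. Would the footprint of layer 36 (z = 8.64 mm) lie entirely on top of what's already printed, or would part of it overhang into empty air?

Compare the two slices. At z = 0.48: the r=7 cylinder gives a regular 16-gon of circumradius 7 (constant along its height) (area = (16/2)·7.000²·sin(360°/16) = 150.01 mm²); the cylinder at (15.5, 10.5) does not reach this height (z outside [7, 16]); the cube at (7.5, 12) does not reach this height (z outside [4, 16.5]); the cylinder at (10.5, 5.5) is not intersected at this z (z outside [1, 4.5]); Combining (union): only the r=7 cylinder is present, so the union is just that shape — area = 150.01 mm². At z = 8.64: the cylinder does not reach this height (z outside [0, 8]); the cylinder at (15.5, 10.5): section is a regular 16-gon, circumradius r=7.5 (area = (16/2)·7.500²·sin(360°/16) = 172.21 mm²); the 10.5×26.5 cube at (7.5, 12) contributes its full rectangle (area 278.25 mm²); the cylinder at (10.5, 5.5) is absent (z outside [1, 4.5]); Combining (union): the regions partially overlap — summed areas 450.46 mm² minus the doubly-counted overlap 46.40 mm² gives 404.05 mm² — area = 404.05 mm². Checking containment: at z = 8.64 the cross-section extends beyond the z = 0.48 cross-section by about 404.05 mm².

part overhangs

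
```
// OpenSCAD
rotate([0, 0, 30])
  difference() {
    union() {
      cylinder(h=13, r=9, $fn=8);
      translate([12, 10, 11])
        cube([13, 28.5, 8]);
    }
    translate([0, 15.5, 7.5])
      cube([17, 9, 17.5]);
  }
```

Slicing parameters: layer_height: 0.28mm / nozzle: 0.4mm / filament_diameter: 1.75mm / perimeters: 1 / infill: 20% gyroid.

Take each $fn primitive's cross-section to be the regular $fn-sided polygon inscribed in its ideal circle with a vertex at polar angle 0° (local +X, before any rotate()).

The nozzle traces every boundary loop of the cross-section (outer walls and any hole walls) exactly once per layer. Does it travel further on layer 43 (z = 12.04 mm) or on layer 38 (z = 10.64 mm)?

layer 43 (z = 12.04 mm)

Layer 43 (z = 12.04): the cylinder: section is a regular 8-gon, circumradius r=9 (perimeter = 2·8·9.000·sin(180°/8) = 55.11 mm); the 13×28.5 cube at (12, 10) contributes its full rectangle (perimeter 83.00 mm); Taking the union: the 2 present regions are separate (no shared area or edge), so areas and boundary lengths simply add and each stays a separate island — boundary = 138.11 mm; the 17×9 cube at (0, 15.5) contributes its full rectangle (perimeter 52.00 mm); After the difference (first − rest): starting from the result so far, the 17×9 cube at (0, 15.5) partially overlaps it — only the 45.00 mm² overlap (of its 153.00 mm²) is removed, clipping the outline — boundary = 148.11 mm; (whole slice rotated 30° about Z — lengths, areas and connectivity unchanged). So its perimeter = 148.11 mm. Layer 38 (z = 10.64): the cylinder: section is a regular 8-gon, circumradius r=9 (perimeter = 2·8·9.000·sin(180°/8) = 55.11 mm); the cube at (12, 10) is absent (z outside [11, 19]); Taking the union: only the r=9 cylinder is present, so the union is just that shape — boundary = 55.11 mm; the cube at (0, 15.5) is present — its section is the full 17×9 rectangle (perimeter 52.00 mm); Subtracting the remaining from the first: starting from the result so far, the 17×9 cube at (0, 15.5) misses the remaining region (no effect) — boundary = 55.11 mm; (whole slice rotated 30° about Z — lengths, areas and connectivity unchanged). So its perimeter = 55.11 mm. Layer 43 is larger (148.11 vs 55.11 mm).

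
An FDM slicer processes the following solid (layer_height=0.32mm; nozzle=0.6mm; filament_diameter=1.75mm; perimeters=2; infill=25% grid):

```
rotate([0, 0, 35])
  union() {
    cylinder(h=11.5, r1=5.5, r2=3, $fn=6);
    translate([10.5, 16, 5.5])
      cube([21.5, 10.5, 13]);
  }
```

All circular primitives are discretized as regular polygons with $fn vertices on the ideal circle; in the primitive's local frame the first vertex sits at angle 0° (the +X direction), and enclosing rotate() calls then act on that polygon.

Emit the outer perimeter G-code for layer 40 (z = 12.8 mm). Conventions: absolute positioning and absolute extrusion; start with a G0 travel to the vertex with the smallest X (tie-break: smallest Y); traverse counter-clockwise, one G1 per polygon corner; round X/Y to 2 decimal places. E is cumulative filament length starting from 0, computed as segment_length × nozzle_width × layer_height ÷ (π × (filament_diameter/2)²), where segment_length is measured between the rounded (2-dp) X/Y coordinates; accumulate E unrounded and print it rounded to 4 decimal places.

G0 X-6.60 Y27.73 Z12.80
G1 X-0.58 Y19.13 E0.8380
G1 X17.04 Y31.46 E2.5546
G1 X11.01 Y40.06 E3.3931
G1 X-6.60 Y27.73 E5.1091

At z = 12.8 mm: the cone does not reach this height (z outside [0, 11.5]); the 21.5×10.5 cube at (10.5, 16) contributes its full rectangle; Combining (union): only the 21.5×10.5 cube at (10.5, 16) is present, so the union is just that shape — 1 connected region; (rotated 35° about Z; rotation is an isometry so areas/perimeters/island counts are preserved). The outline is a single polygon with 4 vertices. Extrusion per mm of travel: 0.6 × 0.32 / (π × 0.875²) = 0.079824. Accumulating E over each segment gives final E = 5.1091.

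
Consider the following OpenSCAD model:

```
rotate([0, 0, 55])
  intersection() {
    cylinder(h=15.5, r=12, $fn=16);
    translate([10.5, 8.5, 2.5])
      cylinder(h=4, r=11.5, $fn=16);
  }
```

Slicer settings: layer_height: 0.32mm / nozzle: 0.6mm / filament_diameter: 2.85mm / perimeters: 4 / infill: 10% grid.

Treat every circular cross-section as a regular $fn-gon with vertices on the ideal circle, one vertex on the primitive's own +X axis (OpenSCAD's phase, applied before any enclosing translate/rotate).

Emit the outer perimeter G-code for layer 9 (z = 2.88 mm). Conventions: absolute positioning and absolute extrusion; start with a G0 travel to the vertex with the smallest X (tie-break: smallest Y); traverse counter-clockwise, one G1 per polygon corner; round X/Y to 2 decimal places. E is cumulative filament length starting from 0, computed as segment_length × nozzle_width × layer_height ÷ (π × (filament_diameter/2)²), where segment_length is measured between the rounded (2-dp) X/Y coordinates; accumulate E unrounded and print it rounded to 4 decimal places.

At z = 2.88 mm: the r=12 cylinder contributes a regular 16-gon of circumradius 12; the r=11.5 cylinder at (10.5, 8.5) contributes a regular 16-gon of circumradius 11.5; After intersecting: the r=11.5 cylinder at (10.5, 8.5) partially overlaps the r=12 cylinder; clipping to the common part keeps 127.98 mm² — 1 connected region; (whole slice rotated 55° about Z — lengths, areas and connectivity unchanged). The outline is a single polygon with 12 vertices. Extrusion per mm of travel: 0.6 × 0.32 / (π × 1.425²) = 0.030097. Accumulating E over each segment gives final E = 1.3344.

G0 X-9.96 Y6.59 Z2.88
G1 X-7.54 Y4.06 E0.1054
G1 X-3.43 Y2.25 E0.2405
G1 X1.06 Y2.15 E0.3757
G1 X5.24 Y3.78 E0.5107
G1 X8.48 Y6.88 E0.6457
G1 X8.87 Y7.76 E0.6747
G1 X6.88 Y9.83 E0.7611
G1 X2.60 Y11.72 E0.9019
G1 X-2.08 Y11.82 E1.0428
G1 X-6.45 Y10.12 E1.1839
G1 X-9.83 Y6.88 E1.3248
G1 X-9.96 Y6.59 E1.3344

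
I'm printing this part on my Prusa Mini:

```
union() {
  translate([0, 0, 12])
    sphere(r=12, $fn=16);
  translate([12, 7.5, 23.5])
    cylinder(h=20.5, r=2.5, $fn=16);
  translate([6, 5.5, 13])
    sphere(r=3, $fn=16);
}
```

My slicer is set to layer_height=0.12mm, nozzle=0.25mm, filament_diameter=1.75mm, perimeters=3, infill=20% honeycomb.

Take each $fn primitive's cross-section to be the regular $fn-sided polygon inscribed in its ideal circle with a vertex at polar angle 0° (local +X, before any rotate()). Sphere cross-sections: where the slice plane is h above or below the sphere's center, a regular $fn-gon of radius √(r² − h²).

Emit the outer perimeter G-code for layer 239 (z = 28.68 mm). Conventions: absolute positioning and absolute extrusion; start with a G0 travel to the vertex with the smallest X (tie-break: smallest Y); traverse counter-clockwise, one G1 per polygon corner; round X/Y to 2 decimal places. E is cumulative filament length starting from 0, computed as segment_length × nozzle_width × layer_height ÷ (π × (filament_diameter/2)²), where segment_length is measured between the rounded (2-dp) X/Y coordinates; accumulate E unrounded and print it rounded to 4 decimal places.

At z = 28.68 mm: the sphere does not reach this height (|z−center|=16.680 > r=12); the cylinder at (12, 7.5): section is a regular 16-gon, circumradius r=2.5; the sphere at (6, 5.5) does not reach this height (|z−center|=15.680 > r=3); Merging all regions: only the r=2.5 cylinder at (12, 7.5) is present, so the union is just that shape — 1 connected region. The outline is a single polygon with 16 vertices. Extrusion per mm of travel: 0.25 × 0.12 / (π × 0.875²) = 0.012473. Accumulating E over each segment gives final E = 0.1948.

G0 X9.50 Y7.50 Z28.68
G1 X9.69 Y6.54 E0.0122
G1 X10.23 Y5.73 E0.0243
G1 X11.04 Y5.19 E0.0365
G1 X12.00 Y5.00 E0.0487
G1 X12.96 Y5.19 E0.0609
G1 X13.77 Y5.73 E0.0730
G1 X14.31 Y6.54 E0.0852
G1 X14.50 Y7.50 E0.0974
G1 X14.31 Y8.46 E0.1096
G1 X13.77 Y9.27 E0.1217
G1 X12.96 Y9.81 E0.1339
G1 X12.00 Y10.00 E0.1461
G1 X11.04 Y9.81 E0.1583
G1 X10.23 Y9.27 E0.1704
G1 X9.69 Y8.46 E0.1826
G1 X9.50 Y7.50 E0.1948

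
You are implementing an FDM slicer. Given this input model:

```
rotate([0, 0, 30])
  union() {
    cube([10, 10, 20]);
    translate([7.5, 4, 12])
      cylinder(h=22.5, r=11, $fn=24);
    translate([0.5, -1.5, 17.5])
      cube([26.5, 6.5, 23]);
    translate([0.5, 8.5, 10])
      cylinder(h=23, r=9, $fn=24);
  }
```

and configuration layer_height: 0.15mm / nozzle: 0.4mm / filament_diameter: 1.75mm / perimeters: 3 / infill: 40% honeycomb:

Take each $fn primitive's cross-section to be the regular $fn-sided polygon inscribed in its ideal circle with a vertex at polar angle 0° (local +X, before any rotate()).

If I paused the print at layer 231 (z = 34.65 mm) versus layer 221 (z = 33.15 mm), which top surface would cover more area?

layer 221 (z = 33.15 mm)

Layer 231 (z = 34.65): the cube is absent (z outside [0, 20]); the cylinder at (7.5, 4) is absent (z outside [12, 34.5]); the 26.5×6.5 cube at (0.5, -1.5) contributes its full rectangle (area 172.25 mm²); the cylinder at (0.5, 8.5) is absent (z outside [10, 33]); Merging all regions: only the 26.5×6.5 cube at (0.5, -1.5) is present, so the union is just that shape — area = 172.25 mm²; (whole slice rotated 30° about Z — lengths, areas and connectivity unchanged). So its area = 172.25 mm². Layer 221 (z = 33.15): the cube does not reach this height (z outside [0, 20]); the r=11 cylinder at (7.5, 4) contributes a regular 24-gon of circumradius 11 (area = (24/2)·11.000²·sin(360°/24) = 375.81 mm²); the cube at (0.5, -1.5) is present — its section is the full 26.5×6.5 rectangle (area 172.25 mm²); the cylinder at (0.5, 8.5) does not reach this height (z outside [10, 33]); Merging all regions: the regions partially overlap — summed areas 548.06 mm² minus the doubly-counted overlap 113.95 mm² gives 434.11 mm² — area = 434.11 mm²; (whole slice rotated 30° about Z — lengths, areas and connectivity unchanged). So its area = 434.11 mm². Layer 221 is larger (434.11 vs 172.25 mm²).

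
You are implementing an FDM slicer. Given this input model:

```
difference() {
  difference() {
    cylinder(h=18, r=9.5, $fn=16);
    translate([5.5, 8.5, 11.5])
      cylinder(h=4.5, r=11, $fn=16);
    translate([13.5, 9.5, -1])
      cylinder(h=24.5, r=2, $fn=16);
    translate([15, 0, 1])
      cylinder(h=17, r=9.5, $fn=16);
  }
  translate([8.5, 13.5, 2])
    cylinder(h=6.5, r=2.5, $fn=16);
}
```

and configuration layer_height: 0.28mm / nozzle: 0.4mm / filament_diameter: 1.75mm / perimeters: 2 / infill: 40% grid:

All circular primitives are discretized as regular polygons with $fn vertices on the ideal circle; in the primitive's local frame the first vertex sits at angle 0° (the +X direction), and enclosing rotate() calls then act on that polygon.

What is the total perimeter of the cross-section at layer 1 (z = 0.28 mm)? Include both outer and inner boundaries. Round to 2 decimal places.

59.31 mm

At z = 0.28 mm: the r=9.5 cylinder gives a regular 16-gon of circumradius 9.5 (constant along its height) (perimeter = 2·16·9.500·sin(180°/16) = 59.31 mm); the cylinder at (5.5, 8.5) is not intersected at this z (z outside [11.5, 16]); the r=2 cylinder at (13.5, 9.5) contributes a regular 16-gon of circumradius 2 (perimeter = 2·16·2.000·sin(180°/16) = 12.49 mm); the cylinder at (15, 0) is absent (z outside [1, 18]); After the difference (first − rest): starting from the r=9.5 cylinder, the r=2 cylinder at (13.5, 9.5) misses the remaining region (no effect) — boundary = 59.31 mm; the cylinder at (8.5, 13.5) does not reach this height (z outside [2, 8.5]); Taking the first minus the rest: none of the subtracted shapes is present at this height, so the result so far is unchanged — boundary = 59.31 mm. Overall, the cross-section is a single solid region. Total boundary length (outer) = 59.31 mm.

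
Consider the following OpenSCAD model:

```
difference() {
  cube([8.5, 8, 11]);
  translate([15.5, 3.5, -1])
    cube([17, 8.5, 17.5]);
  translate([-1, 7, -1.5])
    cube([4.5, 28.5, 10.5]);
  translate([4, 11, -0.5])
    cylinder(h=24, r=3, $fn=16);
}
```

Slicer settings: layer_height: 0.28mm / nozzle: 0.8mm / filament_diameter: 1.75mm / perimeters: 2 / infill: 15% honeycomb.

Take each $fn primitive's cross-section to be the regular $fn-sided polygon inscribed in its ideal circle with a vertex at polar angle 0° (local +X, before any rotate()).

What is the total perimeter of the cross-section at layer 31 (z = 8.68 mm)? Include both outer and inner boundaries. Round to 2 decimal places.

33.00 mm

At z = 8.68 mm: the cube is present — its section is the full 8.5×8 rectangle (perimeter 33.00 mm); the cube at (15.5, 3.5) (footprint 17×8.5) is included at this height (perimeter 51.00 mm); the 4.5×28.5 cube at (-1, 7) contributes its full rectangle (perimeter 66.00 mm); the r=3 cylinder at (4, 11) contributes a regular 16-gon of circumradius 3 (perimeter = 2·16·3.000·sin(180°/16) = 18.73 mm); Taking the first minus the rest: starting from the 8.5×8 cube, the 17×8.5 cube at (15.5, 3.5) misses the remaining region (no effect); the 4.5×28.5 cube at (-1, 7) partially overlaps it — only the 3.50 mm² overlap (of its 128.25 mm²) is removed, clipping the outline; the r=3 cylinder at (4, 11) misses the remaining region (no effect) — boundary = 33.00 mm. Overall, the cross-section is a single solid region. Total boundary length (outer) = 33.00 mm.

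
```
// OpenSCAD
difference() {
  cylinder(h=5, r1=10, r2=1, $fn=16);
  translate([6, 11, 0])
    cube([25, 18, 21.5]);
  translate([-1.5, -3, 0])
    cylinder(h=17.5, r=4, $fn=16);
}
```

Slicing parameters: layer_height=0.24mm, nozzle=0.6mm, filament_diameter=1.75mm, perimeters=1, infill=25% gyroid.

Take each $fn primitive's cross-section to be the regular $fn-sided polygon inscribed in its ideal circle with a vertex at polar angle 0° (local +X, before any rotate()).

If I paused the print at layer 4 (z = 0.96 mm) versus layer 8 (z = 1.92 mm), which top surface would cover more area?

Layer 4 (z = 0.96): the cone: at t=0.192 of its height the radius interpolates to r₁+(r₂−r₁)t = 8.272, giving a regular 16-gon of that circumradius (area = (16/2)·8.272²·sin(360°/16) = 209.48 mm²); the cube at (6, 11) is present — its section is the full 25×18 rectangle (area 450.00 mm²); the cylinder at (-1.5, -3): section is a regular 16-gon, circumradius r=4 (area = (16/2)·4.000²·sin(360°/16) = 48.98 mm²); Taking the first minus the rest: starting from the cone (209.48 mm²), the 25×18 cube at (6, 11) misses the remaining region (no effect); the r=4 cylinder at (-1.5, -3) lies wholly inside it (removes its full 48.98 mm² and its 24.97 mm outline becomes a hole wall) — area = 160.50 mm². So its area = 160.50 mm². Layer 8 (z = 1.92): the cone: at t=0.384 of its height the radius interpolates to r₁+(r₂−r₁)t = 6.544, giving a regular 16-gon of that circumradius (area = (16/2)·6.544²·sin(360°/16) = 131.10 mm²); the cube at (6, 11) (footprint 25×18) is included at this height (area 450.00 mm²); the r=4 cylinder at (-1.5, -3) contributes a regular 16-gon of circumradius 4 (area = (16/2)·4.000²·sin(360°/16) = 48.98 mm²); After the difference (first − rest): starting from the cone (131.10 mm²), the 25×18 cube at (6, 11) misses the remaining region (no effect); the r=4 cylinder at (-1.5, -3) partially overlaps it — only the 44.98 mm² overlap (of its 48.98 mm²) is removed, clipping the outline — area = 86.13 mm². So its area = 86.13 mm². Layer 4 is larger (160.50 vs 86.13 mm²).

layer 4 (z = 0.96 mm)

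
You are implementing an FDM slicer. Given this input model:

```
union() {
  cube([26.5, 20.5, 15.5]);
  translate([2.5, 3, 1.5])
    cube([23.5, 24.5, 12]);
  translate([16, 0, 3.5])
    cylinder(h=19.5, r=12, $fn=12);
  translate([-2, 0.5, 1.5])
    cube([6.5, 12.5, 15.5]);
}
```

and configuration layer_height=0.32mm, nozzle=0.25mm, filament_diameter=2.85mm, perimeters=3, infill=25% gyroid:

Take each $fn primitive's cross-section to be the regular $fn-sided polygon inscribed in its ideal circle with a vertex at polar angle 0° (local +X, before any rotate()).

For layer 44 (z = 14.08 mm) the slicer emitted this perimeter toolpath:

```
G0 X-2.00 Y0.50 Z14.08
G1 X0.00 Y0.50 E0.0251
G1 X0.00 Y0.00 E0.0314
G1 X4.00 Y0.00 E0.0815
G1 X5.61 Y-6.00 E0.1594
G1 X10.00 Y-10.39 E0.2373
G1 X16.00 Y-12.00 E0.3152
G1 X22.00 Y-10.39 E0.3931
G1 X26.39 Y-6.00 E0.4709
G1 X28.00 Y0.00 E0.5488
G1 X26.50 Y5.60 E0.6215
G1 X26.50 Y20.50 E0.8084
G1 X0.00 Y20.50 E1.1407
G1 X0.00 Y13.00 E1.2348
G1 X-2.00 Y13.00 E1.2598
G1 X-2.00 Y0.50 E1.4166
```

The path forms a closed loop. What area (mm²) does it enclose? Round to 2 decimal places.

788.40 mm²

Apply the shoelace formula to the sequence of (X, Y) vertices; enclosed area = 788.40 mm².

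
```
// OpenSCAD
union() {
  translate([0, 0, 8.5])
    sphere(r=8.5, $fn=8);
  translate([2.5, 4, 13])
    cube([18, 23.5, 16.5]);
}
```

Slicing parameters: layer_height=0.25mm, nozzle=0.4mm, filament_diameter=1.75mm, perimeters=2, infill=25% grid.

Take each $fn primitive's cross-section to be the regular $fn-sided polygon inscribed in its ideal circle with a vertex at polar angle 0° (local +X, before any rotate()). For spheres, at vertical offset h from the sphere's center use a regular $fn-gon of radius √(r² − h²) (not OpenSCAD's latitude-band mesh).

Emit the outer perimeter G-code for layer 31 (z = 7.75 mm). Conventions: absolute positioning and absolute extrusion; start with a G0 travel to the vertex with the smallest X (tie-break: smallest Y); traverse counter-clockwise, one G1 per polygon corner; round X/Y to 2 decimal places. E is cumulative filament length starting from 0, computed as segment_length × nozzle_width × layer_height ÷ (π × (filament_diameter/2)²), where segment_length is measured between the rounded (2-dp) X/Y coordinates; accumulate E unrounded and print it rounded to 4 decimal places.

At z = 7.75 mm: the r=8.5 sphere contributes a regular 8-gon of circumradius √(8.5²−0.75²) = 8.467; the cube at (2.5, 4) is not intersected at this z (z outside [13, 29.5]); Combining (union): only the r=8.5 sphere is present, so the union is just that shape — 1 connected region. The outline is a single polygon with 8 vertices. Extrusion per mm of travel: 0.4 × 0.25 / (π × 0.875²) = 0.041575. Accumulating E over each segment gives final E = 2.1563.

G0 X-8.47 Y0.00 Z7.75
G1 X-5.99 Y-5.99 E0.2695
G1 X0.00 Y-8.47 E0.5391
G1 X5.99 Y-5.99 E0.8086
G1 X8.47 Y0.00 E1.0781
G1 X5.99 Y5.99 E1.3477
G1 X0.00 Y8.47 E1.6172
G1 X-5.99 Y5.99 E1.8867
G1 X-8.47 Y0.00 E2.1563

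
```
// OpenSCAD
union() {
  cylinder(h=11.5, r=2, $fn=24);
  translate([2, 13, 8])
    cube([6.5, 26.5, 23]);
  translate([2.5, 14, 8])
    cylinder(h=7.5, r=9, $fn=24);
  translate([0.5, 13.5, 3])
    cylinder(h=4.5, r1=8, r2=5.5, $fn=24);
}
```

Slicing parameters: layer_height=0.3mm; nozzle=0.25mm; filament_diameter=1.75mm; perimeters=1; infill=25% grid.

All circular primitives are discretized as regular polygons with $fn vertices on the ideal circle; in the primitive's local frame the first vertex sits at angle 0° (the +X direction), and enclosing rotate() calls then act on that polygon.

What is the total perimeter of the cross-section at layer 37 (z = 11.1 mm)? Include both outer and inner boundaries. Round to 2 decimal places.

103.75 mm

At z = 11.1 mm: the r=2 cylinder gives a regular 24-gon of circumradius 2 (constant along its height) (perimeter = 2·24·2.000·sin(180°/24) = 12.53 mm); the cube at (2, 13) is present — its section is the full 6.5×26.5 rectangle (perimeter 66.00 mm); the r=9 cylinder at (2.5, 14) gives a regular 24-gon of circumradius 9 (constant along its height) (perimeter = 2·24·9.000·sin(180°/24) = 56.39 mm); the cone at (0.5, 13.5) does not reach this height (z outside [3, 7.5]); Merging all regions: the regions partially overlap (shared area 60.31 mm²), so the edge portions inside another operand are dropped and the merged outline is re-measured after clipping — boundary = 103.75 mm. Overall, the cross-section has 2 separate islands. Total boundary length (outer) = 103.75 mm.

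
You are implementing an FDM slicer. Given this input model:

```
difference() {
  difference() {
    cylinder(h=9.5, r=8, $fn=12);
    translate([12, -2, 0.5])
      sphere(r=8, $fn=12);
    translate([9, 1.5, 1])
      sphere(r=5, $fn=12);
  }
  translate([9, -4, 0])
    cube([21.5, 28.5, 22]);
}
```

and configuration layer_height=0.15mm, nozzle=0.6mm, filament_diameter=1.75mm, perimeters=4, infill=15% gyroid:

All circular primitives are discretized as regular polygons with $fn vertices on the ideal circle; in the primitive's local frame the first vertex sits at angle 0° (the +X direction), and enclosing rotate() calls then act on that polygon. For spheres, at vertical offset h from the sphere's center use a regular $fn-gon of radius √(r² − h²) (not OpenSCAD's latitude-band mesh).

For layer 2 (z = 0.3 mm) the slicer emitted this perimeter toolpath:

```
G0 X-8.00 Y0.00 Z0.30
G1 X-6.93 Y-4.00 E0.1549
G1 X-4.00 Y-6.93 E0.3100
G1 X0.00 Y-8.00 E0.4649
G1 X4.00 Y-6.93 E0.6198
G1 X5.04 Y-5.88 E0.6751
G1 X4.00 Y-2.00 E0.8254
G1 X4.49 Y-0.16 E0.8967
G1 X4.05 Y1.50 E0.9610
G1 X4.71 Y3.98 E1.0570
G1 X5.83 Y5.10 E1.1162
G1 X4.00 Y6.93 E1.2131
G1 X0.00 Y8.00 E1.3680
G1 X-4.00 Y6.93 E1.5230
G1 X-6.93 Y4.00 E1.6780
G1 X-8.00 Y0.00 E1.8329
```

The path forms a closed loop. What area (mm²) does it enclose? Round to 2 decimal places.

Apply the shoelace formula to the sequence of (X, Y) vertices; enclosed area = 163.25 mm².

163.25 mm²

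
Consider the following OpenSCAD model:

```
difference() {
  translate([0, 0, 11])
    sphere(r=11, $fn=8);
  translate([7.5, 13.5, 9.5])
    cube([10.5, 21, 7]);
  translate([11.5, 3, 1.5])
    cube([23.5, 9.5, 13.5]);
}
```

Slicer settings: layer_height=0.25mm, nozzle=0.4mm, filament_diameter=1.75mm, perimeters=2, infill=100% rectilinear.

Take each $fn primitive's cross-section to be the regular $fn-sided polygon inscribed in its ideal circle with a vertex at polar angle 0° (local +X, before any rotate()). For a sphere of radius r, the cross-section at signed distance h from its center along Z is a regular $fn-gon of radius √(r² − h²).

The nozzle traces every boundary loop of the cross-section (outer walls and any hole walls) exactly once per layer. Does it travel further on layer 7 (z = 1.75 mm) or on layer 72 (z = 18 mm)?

Layer 7 (z = 1.75): the r=11 sphere slices to a regular 8-gon of circumradius 5.953 (√(r²−h²) with h=9.25 from center) (perimeter = 2·8·5.953·sin(180°/8) = 36.45 mm); the cube at (7.5, 13.5) is absent (z outside [9.5, 16.5]); the cube at (11.5, 3) (footprint 23.5×9.5) is included at this height (perimeter 66.00 mm); Subtracting the remaining from the first: starting from the r=11 sphere, the 23.5×9.5 cube at (11.5, 3) misses the remaining region (no effect) — boundary = 36.45 mm. So its perimeter = 36.45 mm. Layer 72 (z = 18): the sphere: section is a regular 8-gon, circumradius = √(r²−h²) = √(11²−7²) = 8.485 (perimeter = 2·8·8.485·sin(180°/8) = 51.95 mm); the cube at (7.5, 13.5) is absent (z outside [9.5, 16.5]); the cube at (11.5, 3) is absent (z outside [1.5, 15]); Taking the first minus the rest: none of the subtracted shapes is present at this height, so the r=11 sphere is unchanged — boundary = 51.95 mm. So its perimeter = 51.95 mm. Layer 72 is larger (51.95 vs 36.45 mm).

layer 72 (z = 18 mm)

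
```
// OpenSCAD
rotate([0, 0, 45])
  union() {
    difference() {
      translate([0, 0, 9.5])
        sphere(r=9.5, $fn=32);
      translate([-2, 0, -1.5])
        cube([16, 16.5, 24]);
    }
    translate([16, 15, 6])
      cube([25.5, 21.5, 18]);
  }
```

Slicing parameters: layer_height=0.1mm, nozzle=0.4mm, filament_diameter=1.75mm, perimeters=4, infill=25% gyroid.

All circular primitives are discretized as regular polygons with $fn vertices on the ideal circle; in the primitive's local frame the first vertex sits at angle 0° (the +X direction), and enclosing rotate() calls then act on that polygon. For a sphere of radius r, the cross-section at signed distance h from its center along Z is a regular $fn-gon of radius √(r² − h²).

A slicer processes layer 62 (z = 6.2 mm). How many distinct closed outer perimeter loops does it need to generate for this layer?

At z = 6.2 mm: the r=9.5 sphere slices to a regular 32-gon of circumradius 8.908 (√(r²−h²) with h=3.3 from center); the cube at (-2, 0) is present — its section is the full 16×16.5 rectangle; Taking the first minus the rest: starting from the r=9.5 sphere, the 16×16.5 cube at (-2, 0) partially overlaps it — only the 79.54 mm² overlap (of its 264.00 mm²) is removed, clipping the outline — 1 connected region; the cube at (16, 15) is present — its section is the full 25.5×21.5 rectangle; Combining (union): the 2 present regions are separate (no shared area or edge), so areas and boundary lengths simply add and each stays a separate island — 2 connected regions; (whole slice rotated 45° about Z — lengths, areas and connectivity unchanged). The result has 2 disconnected regions.

2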